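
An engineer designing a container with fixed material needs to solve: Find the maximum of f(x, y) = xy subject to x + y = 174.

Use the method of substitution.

Substitute y = 174 - x into f(x,y) = xy:
g(x) = x(174 - x) = 174x - x^2
g'(x) = 174 - 2x = 0  =>  x = 87
y = 174 - 87 = 87
Maximum value = 87 * 87 = 7569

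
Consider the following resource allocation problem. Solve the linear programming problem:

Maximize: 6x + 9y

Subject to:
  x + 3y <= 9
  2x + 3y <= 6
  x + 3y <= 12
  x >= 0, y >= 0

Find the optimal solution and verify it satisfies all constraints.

Feasible vertices: (0, 0), (0, 2), (3, 0)
Objective 6x + 9y at each vertex:
  (0, 0): 0
  (0, 2): 18
  (3, 0): 18
Maximum is 18 at (0, 2).
Verify constraints at (x, y) = (0, 2):
  1*0 + 3*2 = 6 <= 9
  2*0 + 3*2 = 6 <= 6 (active)
  1*0 + 3*2 = 6 <= 12
  x = 0 >= 0, y = 2 >= 0. All constraints satisfied.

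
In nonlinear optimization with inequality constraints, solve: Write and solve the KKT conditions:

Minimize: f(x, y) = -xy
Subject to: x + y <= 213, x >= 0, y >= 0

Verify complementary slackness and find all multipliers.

Problem: min -xy s.t. x + y <= 213 (multiplier lambda), x >= 0 (mu_x), y >= 0 (mu_y)
KKT stationarity: -y + lambda - mu_x = 0, -x + lambda - mu_y = 0, with lambda, mu_x, mu_y >= 0
Complementary slackness: lambda*(x + y - 213) = 0, mu_x*x = 0, mu_y*y = 0
If lambda = 0: y = -mu_x <= 0 and x = -mu_y <= 0 force x = y = 0 with f = 0; but x = y = 213/2 is feasible with f = -45369/4 < 0, so this is not the minimum. Hence lambda > 0 and x + y = 213.
Try x > 0, y > 0 (so mu_x = mu_y = 0): y = lambda, x = lambda => x = y = lambda
x + y = 213 => 2*lambda = 213 => lambda = 213/2
x* = y* = 213/2 > 0, consistent with mu_x = mu_y = 0.
(Any feasible point with x = 0 or y = 0 has f = 0 > -45369/4, so the minimum is not on those boundaries.)
min(-xy) = -45369/4 (i.e. max xy = 45369/4)
Multipliers: lambda = 213/2, mu_x = 0, mu_y = 0
Complementary slackness: lambda*(x + y - 213) = 213/2*(213/2 + 213/2 - 213) = 0, mu_x*x = 0*213/2 = 0, mu_y*y = 0*213/2 = 0. Satisfied.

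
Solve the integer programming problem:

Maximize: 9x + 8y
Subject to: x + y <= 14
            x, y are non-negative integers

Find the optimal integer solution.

Objective: 9x + 8y, constraint: x + y <= 14
Coefficient of x is 9 >= coefficient of y is 8, so allocate the entire budget to x.
Optimal: x = 14, y = 0, value = 126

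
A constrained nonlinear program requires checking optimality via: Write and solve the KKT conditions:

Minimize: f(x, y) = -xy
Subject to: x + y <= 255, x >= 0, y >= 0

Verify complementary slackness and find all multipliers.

Problem: min -xy s.t. x + y <= 255 (multiplier lambda), x >= 0 (mu_x), y >= 0 (mu_y)
KKT stationarity: -y + lambda - mu_x = 0, -x + lambda - mu_y = 0, with lambda, mu_x, mu_y >= 0
Complementary slackness: lambda*(x + y - 255) = 0, mu_x*x = 0, mu_y*y = 0
If lambda = 0: y = -mu_x <= 0 and x = -mu_y <= 0 force x = y = 0 with f = 0; but x = y = 255/2 is feasible with f = -65025/4 < 0, so this is not the minimum. Hence lambda > 0 and x + y = 255.
Try x > 0, y > 0 (so mu_x = mu_y = 0): y = lambda, x = lambda => x = y = lambda
x + y = 255 => 2*lambda = 255 => lambda = 255/2
x* = y* = 255/2 > 0, consistent with mu_x = mu_y = 0.
(Any feasible point with x = 0 or y = 0 has f = 0 > -65025/4, so the minimum is not on those boundaries.)
min(-xy) = -65025/4 (i.e. max xy = 65025/4)
Multipliers: lambda = 255/2, mu_x = 0, mu_y = 0
Complementary slackness: lambda*(x + y - 255) = 255/2*(255/2 + 255/2 - 255) = 0, mu_x*x = 0*255/2 = 0, mu_y*y = 0*255/2 = 0. Satisfied.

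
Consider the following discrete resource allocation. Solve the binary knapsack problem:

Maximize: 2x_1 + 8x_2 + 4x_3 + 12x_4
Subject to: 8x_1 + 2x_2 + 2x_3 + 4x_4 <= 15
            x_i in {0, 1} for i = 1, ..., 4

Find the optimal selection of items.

Items: item 1 (v=2, w=8), item 2 (v=8, w=2), item 3 (v=4, w=2), item 4 (v=12, w=4)
Capacity: 15
Checking all 16 subsets (w = total weight, v = total value):
  {}: w = 0, v = 0
  {1}: w = 8, v = 2
  {2}: w = 2, v = 8
  {3}: w = 2, v = 4
  {4}: w = 4, v = 12
  {1, 2}: w = 10, v = 10
  {1, 3}: w = 10, v = 6
  {1, 4}: w = 12, v = 14
  {2, 3}: w = 4, v = 12
  {2, 4}: w = 6, v = 20
  {3, 4}: w = 6, v = 16
  {1, 2, 3}: w = 12, v = 14
  {1, 2, 4}: w = 14, v = 22
  {1, 3, 4}: w = 14, v = 18
  {2, 3, 4}: w = 8, v = 24
  {1, 2, 3, 4}: w = 16 > 15, infeasible
Best feasible subset: items [2, 3, 4]
Total weight: 8 <= 15, total value: 24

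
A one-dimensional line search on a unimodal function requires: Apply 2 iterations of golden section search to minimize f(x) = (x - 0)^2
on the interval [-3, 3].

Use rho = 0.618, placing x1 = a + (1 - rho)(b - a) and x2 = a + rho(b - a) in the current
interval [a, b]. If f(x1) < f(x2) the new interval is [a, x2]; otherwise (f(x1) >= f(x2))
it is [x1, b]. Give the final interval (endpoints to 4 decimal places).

Golden section search for min of f(x) = (x - 0)^2 on [-3, 3].
Each step: x1 = a + (1 - rho)(b - a), x2 = a + rho(b - a); if f(x1) < f(x2) keep [a, x2], otherwise keep [x1, b].
Step 1: [-3.0000, 3.0000], x1=-0.7080 (f=0.5013), x2=0.7080 (f=0.5013); f(x1) = f(x2) (tie, not '<') => keep [-0.7080, 3.0000]
Step 2: [-0.7080, 3.0000], x1=0.7085 (f=0.5019), x2=1.5835 (f=2.5076); f(x1) < f(x2) => keep [-0.7080, 1.5835]
Final interval: [-0.7080, 1.5835]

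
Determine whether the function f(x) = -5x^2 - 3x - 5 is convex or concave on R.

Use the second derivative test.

f(x) = -5x^2 - 3x - 5
f'(x) = -10x - 3
f''(x) = -10
Since f''(x) = -10 < 0 for all x, f is concave on R.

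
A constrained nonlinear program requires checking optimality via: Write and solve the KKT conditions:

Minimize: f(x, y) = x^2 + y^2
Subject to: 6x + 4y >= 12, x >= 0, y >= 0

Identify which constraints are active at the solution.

KKT conditions for min x^2 + y^2 s.t. 6x + 4y >= 12, x >= 0, y >= 0:
Stationarity: 2x = mu*6 + mu_x, 2y = mu*4 + mu_y, with mu, mu_x, mu_y >= 0
Complementary slackness: mu*(6x + 4y - 12) = 0, mu_x*x = 0, mu_y*y = 0
(0, 0) is infeasible (6*0 + 4*0 < 12), so if mu = 0 stationarity would force x = mu_x/2 >= 0, y = mu_y/2 >= 0 with mu_x*x = mu_y*y = 0, i.e. x = y = 0: contradiction. Hence mu > 0 and 6x + 4y = 12 is active.
Try x > 0, y > 0 (so mu_x = mu_y = 0): x = 6*mu/2, y = 4*mu/2
Substitute: 6*(6*mu/2) + 4*(4*mu/2) = 12
  mu*52/2 = 12 => mu = 6/13
x* = 18/13 > 0, y* = 12/13 > 0, consistent with mu_x = mu_y = 0.
f is convex and the constraints are linear, so this KKT point is the global minimum.
f* = 36/13
Active constraints: 6x + 4y >= 12 (holds with equality, mu = 6/13 > 0); x >= 0 and y >= 0 are inactive (mu_x = mu_y = 0).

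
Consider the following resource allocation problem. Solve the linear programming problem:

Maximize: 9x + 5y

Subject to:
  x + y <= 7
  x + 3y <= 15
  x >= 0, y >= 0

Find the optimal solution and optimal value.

Feasible vertices: (0, 0), (0, 5), (3, 4), (7, 0)
Objective 9x + 5y at each:
  (0, 0): 0
  (0, 5): 25
  (3, 4): 47
  (7, 0): 63
Maximum is 63 at (7, 0).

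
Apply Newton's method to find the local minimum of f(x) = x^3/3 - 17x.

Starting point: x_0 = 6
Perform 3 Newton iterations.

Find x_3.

f(x) = x^3/3 - 17x
f'(x) = x^2 - 17, f''(x) = 2x
Newton update: x_{n+1} = x_n - (x_n^2 - 17)/(2*x_n)
Step 1: x_0 = 6, f'=19, f''=12, x_1 = 53/12
Step 2: x_1 = 53/12, f'=361/144, f''=53/6, x_2 = 5257/1272
Step 3: x_2 = 5257/1272, f'=130321/1617984, f''=5257/636, x_3 = 55141777/13373808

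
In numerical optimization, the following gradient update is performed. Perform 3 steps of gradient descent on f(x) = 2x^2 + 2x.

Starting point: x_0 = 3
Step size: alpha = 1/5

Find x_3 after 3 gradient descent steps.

f(x) = 2x^2 + 2x, f'(x) = 4x + (2)
Step 1: f'(3) = 14, x_1 = 3 - 1/5 * 14 = 1/5
Step 2: f'(1/5) = 14/5, x_2 = 1/5 - 1/5 * 14/5 = -9/25
Step 3: f'(-9/25) = 14/25, x_3 = -9/25 - 1/5 * 14/25 = -59/125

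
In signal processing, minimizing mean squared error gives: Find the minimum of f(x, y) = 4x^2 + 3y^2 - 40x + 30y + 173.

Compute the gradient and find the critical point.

f(x,y) = 4x^2 + 3y^2 - 40x + 30y + 173
df/dx = 8x + (-40) = 0  =>  x = 5
df/dy = 6y + (30) = 0  =>  y = -5
f(5, -5) = 4*(5)^2 + 3*(-5)^2 + -40*(5) + 30*(-5) + 173 = -2
Hessian is diagonal with entries 8, 6 > 0, so this is a minimum.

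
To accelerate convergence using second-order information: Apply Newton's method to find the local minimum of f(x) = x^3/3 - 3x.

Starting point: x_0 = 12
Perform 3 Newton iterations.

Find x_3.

f(x) = x^3/3 - 3x
f'(x) = x^2 - 3, f''(x) = 2x
Newton update: x_{n+1} = x_n - (x_n^2 - 3)/(2*x_n)
Step 1: x_0 = 12, f'=141, f''=24, x_1 = 49/8
Step 2: x_1 = 49/8, f'=2209/64, f''=49/4, x_2 = 2593/784
Step 3: x_2 = 2593/784, f'=4879681/614656, f''=2593/392, x_3 = 8567617/4065824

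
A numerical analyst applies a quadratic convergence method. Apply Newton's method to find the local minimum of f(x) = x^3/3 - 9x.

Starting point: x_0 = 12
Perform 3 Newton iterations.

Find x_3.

f(x) = x^3/3 - 9x
f'(x) = x^2 - 9, f''(x) = 2x
Newton update: x_{n+1} = x_n - (x_n^2 - 9)/(2*x_n)
Step 1: x_0 = 12, f'=135, f''=24, x_1 = 51/8
Step 2: x_1 = 51/8, f'=2025/64, f''=51/4, x_2 = 1059/272
Step 3: x_2 = 1059/272, f'=455625/73984, f''=1059/136, x_3 = 595779/192032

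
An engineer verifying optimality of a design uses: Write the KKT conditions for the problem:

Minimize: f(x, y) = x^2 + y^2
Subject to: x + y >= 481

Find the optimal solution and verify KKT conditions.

KKT conditions for min x^2 + y^2 s.t. x + y >= 481:
Stationarity: 2x = mu, 2y = mu
So x = y = mu/2.
Complementary slackness: mu*(x + y - 481) = 0
Primal feasibility: x + y >= 481; dual feasibility: mu >= 0
If mu = 0 then x = y = 0, but 0 + 0 < 481 is infeasible, so the constraint is active.
Constraint active: x + y = 2*(mu/2) = 481 => mu = 481
x = y = 481/2, f = 231361/2
Verify: stationarity 2*(481/2) = 481 = mu; primal 481/2 + 481/2 = 481 >= 481; dual mu = 481 >= 0; complementary slackness 481*(481 - 481) = 0. All KKT conditions hold.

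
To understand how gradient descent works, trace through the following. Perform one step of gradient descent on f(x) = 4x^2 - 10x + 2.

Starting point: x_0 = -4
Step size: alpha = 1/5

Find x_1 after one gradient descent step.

f(x) = 4x^2 - 10x + 2
f'(x) = 8x - 10
f'(-4) = 8*-4 + (-10) = -42
x_1 = x_0 - alpha * f'(x_0) = -4 - 1/5 * -42 = 22/5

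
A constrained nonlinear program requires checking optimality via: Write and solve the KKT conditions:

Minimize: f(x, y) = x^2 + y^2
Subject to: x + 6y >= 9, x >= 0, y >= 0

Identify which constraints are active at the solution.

KKT conditions for min x^2 + y^2 s.t. 1x + 6y >= 9, x >= 0, y >= 0:
Stationarity: 2x = mu*1 + mu_x, 2y = mu*6 + mu_y, with mu, mu_x, mu_y >= 0
Complementary slackness: mu*(x + 6y - 9) = 0, mu_x*x = 0, mu_y*y = 0
(0, 0) is infeasible (1*0 + 6*0 < 9), so if mu = 0 stationarity would force x = mu_x/2 >= 0, y = mu_y/2 >= 0 with mu_x*x = mu_y*y = 0, i.e. x = y = 0: contradiction. Hence mu > 0 and x + 6y = 9 is active.
Try x > 0, y > 0 (so mu_x = mu_y = 0): x = 1*mu/2, y = 6*mu/2
Substitute: 1*(1*mu/2) + 6*(6*mu/2) = 9
  mu*37/2 = 9 => mu = 18/37
x* = 9/37 > 0, y* = 54/37 > 0, consistent with mu_x = mu_y = 0.
f is convex and the constraints are linear, so this KKT point is the global minimum.
f* = 81/37
Active constraints: x + 6y >= 9 (holds with equality, mu = 18/37 > 0); x >= 0 and y >= 0 are inactive (mu_x = mu_y = 0).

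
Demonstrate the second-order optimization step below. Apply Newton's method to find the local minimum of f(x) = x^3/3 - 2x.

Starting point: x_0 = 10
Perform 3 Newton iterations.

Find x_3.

f(x) = x^3/3 - 2x
f'(x) = x^2 - 2, f''(x) = 2x
Newton update: x_{n+1} = x_n - (x_n^2 - 2)/(2*x_n)
Step 1: x_0 = 10, f'=98, f''=20, x_1 = 51/10
Step 2: x_1 = 51/10, f'=2401/100, f''=51/5, x_2 = 2801/1020
Step 3: x_2 = 2801/1020, f'=5764801/1040400, f''=2801/510, x_3 = 9926401/5714040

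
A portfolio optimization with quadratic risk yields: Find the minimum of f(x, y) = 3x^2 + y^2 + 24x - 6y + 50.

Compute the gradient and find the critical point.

f(x,y) = 3x^2 + y^2 + 24x - 6y + 50
df/dx = 6x + (24) = 0  =>  x = -4
df/dy = 2y + (-6) = 0  =>  y = 3
f(-4, 3) = 3*(-4)^2 + 1*(3)^2 + 24*(-4) + -6*(3) + 50 = -7
Hessian is diagonal with entries 6, 2 > 0, so this is a minimum.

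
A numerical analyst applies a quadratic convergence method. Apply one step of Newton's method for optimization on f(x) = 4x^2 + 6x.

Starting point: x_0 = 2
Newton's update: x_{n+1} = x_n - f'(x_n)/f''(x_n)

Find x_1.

f(x) = 4x^2 + 6x
f'(x) = 8x + (6), f''(x) = 8
Newton step: x_1 = x_0 - f'(x_0)/f''(x_0)
f'(2) = 22
x_1 = 2 - 22/8 = -3/4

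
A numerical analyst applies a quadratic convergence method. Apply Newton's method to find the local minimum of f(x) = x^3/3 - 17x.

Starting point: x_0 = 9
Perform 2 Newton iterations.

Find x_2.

f(x) = x^3/3 - 17x
f'(x) = x^2 - 17, f''(x) = 2x
Newton update: x_{n+1} = x_n - (x_n^2 - 17)/(2*x_n)
Step 1: x_0 = 9, f'=64, f''=18, x_1 = 49/9
Step 2: x_1 = 49/9, f'=1024/81, f''=98/9, x_2 = 1889/441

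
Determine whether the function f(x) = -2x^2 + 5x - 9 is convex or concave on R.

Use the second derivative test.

f(x) = -2x^2 + 5x - 9
f'(x) = -4x + 5
f''(x) = -4
Since f''(x) = -4 < 0 for all x, f is concave on R.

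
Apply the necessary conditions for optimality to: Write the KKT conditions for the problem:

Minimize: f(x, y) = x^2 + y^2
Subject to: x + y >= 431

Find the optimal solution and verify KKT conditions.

KKT conditions for min x^2 + y^2 s.t. x + y >= 431:
Stationarity: 2x = mu, 2y = mu
So x = y = mu/2.
Complementary slackness: mu*(x + y - 431) = 0
Primal feasibility: x + y >= 431; dual feasibility: mu >= 0
If mu = 0 then x = y = 0, but 0 + 0 < 431 is infeasible, so the constraint is active.
Constraint active: x + y = 2*(mu/2) = 431 => mu = 431
x = y = 431/2, f = 185761/2
Verify: stationarity 2*(431/2) = 431 = mu; primal 431/2 + 431/2 = 431 >= 431; dual mu = 431 >= 0; complementary slackness 431*(431 - 431) = 0. All KKT conditions hold.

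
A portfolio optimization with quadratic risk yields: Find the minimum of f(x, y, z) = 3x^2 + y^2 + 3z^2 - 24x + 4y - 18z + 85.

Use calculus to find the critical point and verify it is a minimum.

f(x,y,z) = 3x^2 + y^2 + 3z^2 - 24x + 4y - 18z + 85
df/dx = 6x + (-24) = 0 => x = 4
df/dy = 2y + (4) = 0 => y = -2
df/dz = 6z + (-18) = 0 => z = 3
f(4,-2,3) = 3*(4)^2 + 1*(-2)^2 + 3*(3)^2 + -24*(4) + 4*(-2) + -18*(3) + 85 = 6
Hessian is diagonal with entries 6, 2, 6 > 0, confirmed minimum.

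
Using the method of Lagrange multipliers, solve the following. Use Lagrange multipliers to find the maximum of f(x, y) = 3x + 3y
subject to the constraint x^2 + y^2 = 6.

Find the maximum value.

Set up Lagrange conditions: grad f = lambda * grad g
  3 = 2*lambda*x
  3 = 2*lambda*y
From these: x/y = 3/3, so x = 3t, y = 3t for some t.
Substitute into constraint: (3t)^2 + (3t)^2 = 6
  t^2 * 18 = 6
  t = sqrt(6/18)
Maximum = 3*x + 3*y = (3^2 + 3^2)*t = 18 * sqrt(6/18) = sqrt(108)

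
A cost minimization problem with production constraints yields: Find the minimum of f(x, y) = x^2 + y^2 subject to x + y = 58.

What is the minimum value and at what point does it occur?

Substitute y = 58 - x into f(x,y) = x^2 + y^2:
g(x) = x^2 + (58 - x)^2 = 2x^2 - 116x + 3364
g'(x) = 4x - 116 = 0  =>  x = 29
y = 58 - 29 = 29
Minimum value = 29^2 + 29^2 = 1682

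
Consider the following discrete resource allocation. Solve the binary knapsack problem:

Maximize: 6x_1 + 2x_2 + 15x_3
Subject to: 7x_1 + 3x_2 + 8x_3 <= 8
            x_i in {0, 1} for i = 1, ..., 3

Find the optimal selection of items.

Items: item 1 (v=6, w=7), item 2 (v=2, w=3), item 3 (v=15, w=8)
Capacity: 8
Checking all 8 subsets (w = total weight, v = total value):
  {}: w = 0, v = 0
  {1}: w = 7, v = 6
  {2}: w = 3, v = 2
  {3}: w = 8, v = 15
  {1, 2}: w = 10 > 8, infeasible
  {1, 3}: w = 15 > 8, infeasible
  {2, 3}: w = 11 > 8, infeasible
  {1, 2, 3}: w = 18 > 8, infeasible
Best feasible subset: items [3]
Total weight: 8 <= 8, total value: 15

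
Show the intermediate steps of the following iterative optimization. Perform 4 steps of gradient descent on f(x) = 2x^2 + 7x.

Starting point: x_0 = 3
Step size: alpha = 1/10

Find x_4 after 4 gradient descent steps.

f(x) = 2x^2 + 7x, f'(x) = 4x + (7)
Step 1: f'(3) = 19, x_1 = 3 - 1/10 * 19 = 11/10
Step 2: f'(11/10) = 57/5, x_2 = 11/10 - 1/10 * 57/5 = -1/25
Step 3: f'(-1/25) = 171/25, x_3 = -1/25 - 1/10 * 171/25 = -181/250
Step 4: f'(-181/250) = 513/125, x_4 = -181/250 - 1/10 * 513/125 = -709/625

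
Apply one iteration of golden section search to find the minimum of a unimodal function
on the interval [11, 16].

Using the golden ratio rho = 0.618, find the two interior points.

Golden section search on [11, 16].
Golden ratio rho = 0.618 (approx).
Interior points:
  x_1 = 11 + (1-0.618)*5 = 12.9100
  x_2 = 11 + 0.618*5 = 14.0900
Compare f(x_1) and f(x_2) to determine which subinterval to keep.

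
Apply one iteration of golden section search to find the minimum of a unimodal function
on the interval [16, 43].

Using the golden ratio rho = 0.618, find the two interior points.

Golden section search on [16, 43].
Golden ratio rho = 0.618 (approx).
Interior points:
  x_1 = 16 + (1-0.618)*27 = 26.3140
  x_2 = 16 + 0.618*27 = 32.6860
Compare f(x_1) and f(x_2) to determine which subinterval to keep.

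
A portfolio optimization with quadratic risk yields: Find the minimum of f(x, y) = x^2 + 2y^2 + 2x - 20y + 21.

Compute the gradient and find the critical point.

f(x,y) = x^2 + 2y^2 + 2x - 20y + 21
df/dx = 2x + (2) = 0  =>  x = -1
df/dy = 4y + (-20) = 0  =>  y = 5
f(-1, 5) = 1*(-1)^2 + 2*(5)^2 + 2*(-1) + -20*(5) + 21 = -30
Hessian is diagonal with entries 2, 4 > 0, so this is a minimum.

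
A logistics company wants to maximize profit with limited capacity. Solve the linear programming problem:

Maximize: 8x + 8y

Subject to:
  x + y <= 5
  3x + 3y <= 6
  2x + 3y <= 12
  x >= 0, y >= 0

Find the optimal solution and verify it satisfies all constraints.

Feasible vertices: (0, 0), (0, 2), (2, 0)
Objective 8x + 8y at each vertex:
  (0, 0): 0
  (0, 2): 16
  (2, 0): 16
Maximum is 16 at (0, 2).
Verify constraints at (x, y) = (0, 2):
  1*0 + 1*2 = 2 <= 5
  3*0 + 3*2 = 6 <= 6 (active)
  2*0 + 3*2 = 6 <= 12
  x = 0 >= 0, y = 2 >= 0. All constraints satisfied.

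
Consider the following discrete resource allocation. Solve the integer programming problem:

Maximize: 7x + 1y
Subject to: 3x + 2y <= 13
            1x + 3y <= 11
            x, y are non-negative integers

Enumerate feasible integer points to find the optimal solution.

Constraint 1: 3x + 2y <= 13
Constraint 2: 1x + 3y <= 11
Feasible x range (need y >= 0): 0 <= x <= min(13/3, 11/1) => x in {0, ..., 4}.
Enumerate feasible integer points row by row (the coefficient of y is 1 > 0, so for each x the largest feasible y gives the best value):
  x = 0: y <= min((13 - 3*0)/2, (11 - 1*0)/3) => y in {0, ..., 3}; best 7*0 + 1*3 = 3
  x = 1: y <= min((13 - 3*1)/2, (11 - 1*1)/3) => y in {0, ..., 3}; best 7*1 + 1*3 = 10
  x = 2: y <= min((13 - 3*2)/2, (11 - 1*2)/3) => y in {0, ..., 3}; best 7*2 + 1*3 = 17
  x = 3: y <= min((13 - 3*3)/2, (11 - 1*3)/3) => y in {0, ..., 2}; best 7*3 + 1*2 = 23
  x = 4: y <= min((13 - 3*4)/2, (11 - 1*4)/3) => y in {0}; best 7*4 + 1*0 = 28
The maximum 7x + 1y = 28 is achieved at x = 4, y = 0.
Check: 3*4 + 2*0 = 12 <= 13 and 1*4 + 3*0 = 4 <= 11.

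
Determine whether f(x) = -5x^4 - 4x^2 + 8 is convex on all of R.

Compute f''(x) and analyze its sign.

f(x) = -5x^4 - 4x^2 + 8
f'(x) = -20x^3 + -8x
f''(x) = -60x^2 + -8
f''(x) = -60x^2 + -8 <= -8 < 0 for all x
Therefore, f is concave on R.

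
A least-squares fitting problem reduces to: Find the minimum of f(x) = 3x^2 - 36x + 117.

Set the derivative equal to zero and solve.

f(x) = 3x^2 - 36x + 117
f'(x) = 6x + (-36) = 0
x = 36/6 = 6
f(6) = 9
Since f''(x) = 6 > 0, this is a minimum.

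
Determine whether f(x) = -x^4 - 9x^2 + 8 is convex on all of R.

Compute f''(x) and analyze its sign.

f(x) = -x^4 - 9x^2 + 8
f'(x) = -4x^3 + -18x
f''(x) = -12x^2 + -18
f''(x) = -12x^2 + -18 <= -18 < 0 for all x
Therefore, f is concave on R.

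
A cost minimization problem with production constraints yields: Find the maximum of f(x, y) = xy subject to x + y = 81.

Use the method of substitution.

Substitute y = 81 - x into f(x,y) = xy:
g(x) = x(81 - x) = 81x - x^2
g'(x) = 81 - 2x = 0  =>  x = 81/2
y = 81 - 81/2 = 81/2
Maximum value = (81/2) * (81/2) = 6561/4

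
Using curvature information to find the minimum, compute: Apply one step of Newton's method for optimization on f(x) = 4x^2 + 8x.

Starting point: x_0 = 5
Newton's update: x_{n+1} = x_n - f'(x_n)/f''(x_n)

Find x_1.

f(x) = 4x^2 + 8x
f'(x) = 8x + (8), f''(x) = 8
Newton step: x_1 = x_0 - f'(x_0)/f''(x_0)
f'(5) = 48
x_1 = 5 - 48/8 = -1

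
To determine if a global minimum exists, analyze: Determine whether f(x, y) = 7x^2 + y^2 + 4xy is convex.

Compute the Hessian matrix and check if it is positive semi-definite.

f(x,y) = 7x^2 + y^2 + 4xy
Hessian H = [[14, 4], [4, 2]]
trace(H) = 16, det(H) = 12
Eigenvalues: (16 +/- sqrt(208)) / 2 = 15.21, 0.7889
Since both eigenvalues > 0, f is convex.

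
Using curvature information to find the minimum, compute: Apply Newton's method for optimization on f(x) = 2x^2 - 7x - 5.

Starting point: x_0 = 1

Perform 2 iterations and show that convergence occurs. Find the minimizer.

f(x) = 2x^2 - 7x - 5, f'(x) = 4x + (-7), f''(x) = 4
Step 1: f'(1) = -3, x_1 = 1 - -3/4 = 7/4
Step 2: f'(7/4) = 0, x_2 = 7/4 (converged)
Newton's method converges in 1 step for quadratics.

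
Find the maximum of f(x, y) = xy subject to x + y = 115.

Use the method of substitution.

Substitute y = 115 - x into f(x,y) = xy:
g(x) = x(115 - x) = 115x - x^2
g'(x) = 115 - 2x = 0  =>  x = 115/2
y = 115 - 115/2 = 115/2
Maximum value = (115/2) * (115/2) = 13225/4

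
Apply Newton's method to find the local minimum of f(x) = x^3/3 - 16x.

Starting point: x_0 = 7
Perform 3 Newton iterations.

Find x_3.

f(x) = x^3/3 - 16x
f'(x) = x^2 - 16, f''(x) = 2x
Newton update: x_{n+1} = x_n - (x_n^2 - 16)/(2*x_n)
Step 1: x_0 = 7, f'=33, f''=14, x_1 = 65/14
Step 2: x_1 = 65/14, f'=1089/196, f''=65/7, x_2 = 7361/1820
Step 3: x_2 = 7361/1820, f'=1185921/3312400, f''=7361/910, x_3 = 107182721/26794040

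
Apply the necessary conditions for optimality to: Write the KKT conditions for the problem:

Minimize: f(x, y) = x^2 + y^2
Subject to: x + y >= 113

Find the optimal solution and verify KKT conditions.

KKT conditions for min x^2 + y^2 s.t. x + y >= 113:
Stationarity: 2x = mu, 2y = mu
So x = y = mu/2.
Complementary slackness: mu*(x + y - 113) = 0
Primal feasibility: x + y >= 113; dual feasibility: mu >= 0
If mu = 0 then x = y = 0, but 0 + 0 < 113 is infeasible, so the constraint is active.
Constraint active: x + y = 2*(mu/2) = 113 => mu = 113
x = y = 113/2, f = 12769/2
Verify: stationarity 2*(113/2) = 113 = mu; primal 113/2 + 113/2 = 113 >= 113; dual mu = 113 >= 0; complementary slackness 113*(113 - 113) = 0. All KKT conditions hold.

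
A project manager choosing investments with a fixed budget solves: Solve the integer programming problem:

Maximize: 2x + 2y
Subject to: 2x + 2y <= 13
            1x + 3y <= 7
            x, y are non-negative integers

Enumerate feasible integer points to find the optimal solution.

Constraint 1: 2x + 2y <= 13
Constraint 2: 1x + 3y <= 7
Feasible x range (need y >= 0): 0 <= x <= min(13/2, 7/1) => x in {0, ..., 6}.
Enumerate feasible integer points row by row (the coefficient of y is 2 > 0, so for each x the largest feasible y gives the best value):
  x = 0: y <= min((13 - 2*0)/2, (7 - 1*0)/3) => y in {0, ..., 2}; best 2*0 + 2*2 = 4
  x = 1: y <= min((13 - 2*1)/2, (7 - 1*1)/3) => y in {0, ..., 2}; best 2*1 + 2*2 = 6
  x = 2: y <= min((13 - 2*2)/2, (7 - 1*2)/3) => y in {0, ..., 1}; best 2*2 + 2*1 = 6
  x = 3: y <= min((13 - 2*3)/2, (7 - 1*3)/3) => y in {0, ..., 1}; best 2*3 + 2*1 = 8
  x = 4: y <= min((13 - 2*4)/2, (7 - 1*4)/3) => y in {0, ..., 1}; best 2*4 + 2*1 = 10
  x = 5: y <= min((13 - 2*5)/2, (7 - 1*5)/3) => y in {0}; best 2*5 + 2*0 = 10
  x = 6: y <= min((13 - 2*6)/2, (7 - 1*6)/3) => y in {0}; best 2*6 + 2*0 = 12
The maximum 2x + 2y = 12 is achieved at x = 6, y = 0.
Check: 2*6 + 2*0 = 12 <= 13 and 1*6 + 3*0 = 6 <= 7.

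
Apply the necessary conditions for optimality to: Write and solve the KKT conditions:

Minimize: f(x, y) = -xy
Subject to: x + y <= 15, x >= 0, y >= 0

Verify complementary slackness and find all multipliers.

Problem: min -xy s.t. x + y <= 15 (multiplier lambda), x >= 0 (mu_x), y >= 0 (mu_y)
KKT stationarity: -y + lambda - mu_x = 0, -x + lambda - mu_y = 0, with lambda, mu_x, mu_y >= 0
Complementary slackness: lambda*(x + y - 15) = 0, mu_x*x = 0, mu_y*y = 0
If lambda = 0: y = -mu_x <= 0 and x = -mu_y <= 0 force x = y = 0 with f = 0; but x = y = 15/2 is feasible with f = -225/4 < 0, so this is not the minimum. Hence lambda > 0 and x + y = 15.
Try x > 0, y > 0 (so mu_x = mu_y = 0): y = lambda, x = lambda => x = y = lambda
x + y = 15 => 2*lambda = 15 => lambda = 15/2
x* = y* = 15/2 > 0, consistent with mu_x = mu_y = 0.
(Any feasible point with x = 0 or y = 0 has f = 0 > -225/4, so the minimum is not on those boundaries.)
min(-xy) = -225/4 (i.e. max xy = 225/4)
Multipliers: lambda = 15/2, mu_x = 0, mu_y = 0
Complementary slackness: lambda*(x + y - 15) = 15/2*(15/2 + 15/2 - 15) = 0, mu_x*x = 0*15/2 = 0, mu_y*y = 0*15/2 = 0. Satisfied.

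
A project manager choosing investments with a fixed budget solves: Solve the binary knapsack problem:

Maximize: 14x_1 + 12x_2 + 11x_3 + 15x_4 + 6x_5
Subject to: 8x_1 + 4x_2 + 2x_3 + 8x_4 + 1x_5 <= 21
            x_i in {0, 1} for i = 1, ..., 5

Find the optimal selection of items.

Items: item 1 (v=14, w=8), item 2 (v=12, w=4), item 3 (v=11, w=2), item 4 (v=15, w=8), item 5 (v=6, w=1)
Capacity: 21
Checking all 32 subsets (w = total weight, v = total value):
  {}: w = 0, v = 0
  {1}: w = 8, v = 14
  {2}: w = 4, v = 12
  {3}: w = 2, v = 11
  {4}: w = 8, v = 15
  {5}: w = 1, v = 6
  {1, 2}: w = 12, v = 26
  {1, 3}: w = 10, v = 25
  {1, 4}: w = 16, v = 29
  {1, 5}: w = 9, v = 20
  {2, 3}: w = 6, v = 23
  {2, 4}: w = 12, v = 27
  {2, 5}: w = 5, v = 18
  {3, 4}: w = 10, v = 26
  {3, 5}: w = 3, v = 17
  {4, 5}: w = 9, v = 21
  {1, 2, 3}: w = 14, v = 37
  {1, 2, 4}: w = 20, v = 41
  {1, 2, 5}: w = 13, v = 32
  {1, 3, 4}: w = 18, v = 40
  {1, 3, 5}: w = 11, v = 31
  {1, 4, 5}: w = 17, v = 35
  {2, 3, 4}: w = 14, v = 38
  {2, 3, 5}: w = 7, v = 29
  {2, 4, 5}: w = 13, v = 33
  {3, 4, 5}: w = 11, v = 32
  {1, 2, 3, 4}: w = 22 > 21, infeasible
  {1, 2, 3, 5}: w = 15, v = 43
  {1, 2, 4, 5}: w = 21, v = 47
  {1, 3, 4, 5}: w = 19, v = 46
  {2, 3, 4, 5}: w = 15, v = 44
  {1, 2, 3, 4, 5}: w = 23 > 21, infeasible
Best feasible subset: items [1, 2, 4, 5]
Total weight: 21 <= 21, total value: 47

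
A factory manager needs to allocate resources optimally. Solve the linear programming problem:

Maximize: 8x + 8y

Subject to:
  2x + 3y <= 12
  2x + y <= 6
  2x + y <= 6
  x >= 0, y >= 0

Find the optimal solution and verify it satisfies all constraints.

Feasible vertices: (0, 0), (0, 4), (3/2, 3), (3, 0)
Objective 8x + 8y at each vertex:
  (0, 0): 0
  (0, 4): 32
  (3/2, 3): 36
  (3, 0): 24
Maximum is 36 at (3/2, 3).
Verify constraints at (x, y) = (3/2, 3):
  2*(3/2) + 3*3 = 12 <= 12 (active)
  2*(3/2) + 1*3 = 6 <= 6 (active)
  2*(3/2) + 1*3 = 6 <= 6 (active)
  x = 3/2 >= 0, y = 3 >= 0. All constraints satisfied.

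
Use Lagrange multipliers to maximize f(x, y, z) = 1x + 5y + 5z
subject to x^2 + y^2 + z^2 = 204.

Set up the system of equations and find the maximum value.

Lagrange conditions: 1 = 2*lambda*x, 5 = 2*lambda*y, 5 = 2*lambda*z
So x:1 = y:5 = z:5, i.e. x = 1t, y = 5t, z = 5t
Constraint: t^2*(1^2 + 5^2 + 5^2) = 204
  t^2 * 51 = 204  =>  t = sqrt(4)
Maximum = 1*1t + 5*5t + 5*5t = 51*sqrt(4) = 102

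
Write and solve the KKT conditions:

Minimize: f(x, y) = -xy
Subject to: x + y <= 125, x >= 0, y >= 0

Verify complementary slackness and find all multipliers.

Problem: min -xy s.t. x + y <= 125 (multiplier lambda), x >= 0 (mu_x), y >= 0 (mu_y)
KKT stationarity: -y + lambda - mu_x = 0, -x + lambda - mu_y = 0, with lambda, mu_x, mu_y >= 0
Complementary slackness: lambda*(x + y - 125) = 0, mu_x*x = 0, mu_y*y = 0
If lambda = 0: y = -mu_x <= 0 and x = -mu_y <= 0 force x = y = 0 with f = 0; but x = y = 125/2 is feasible with f = -15625/4 < 0, so this is not the minimum. Hence lambda > 0 and x + y = 125.
Try x > 0, y > 0 (so mu_x = mu_y = 0): y = lambda, x = lambda => x = y = lambda
x + y = 125 => 2*lambda = 125 => lambda = 125/2
x* = y* = 125/2 > 0, consistent with mu_x = mu_y = 0.
(Any feasible point with x = 0 or y = 0 has f = 0 > -15625/4, so the minimum is not on those boundaries.)
min(-xy) = -15625/4 (i.e. max xy = 15625/4)
Multipliers: lambda = 125/2, mu_x = 0, mu_y = 0
Complementary slackness: lambda*(x + y - 125) = 125/2*(125/2 + 125/2 - 125) = 0, mu_x*x = 0*125/2 = 0, mu_y*y = 0*125/2 = 0. Satisfied.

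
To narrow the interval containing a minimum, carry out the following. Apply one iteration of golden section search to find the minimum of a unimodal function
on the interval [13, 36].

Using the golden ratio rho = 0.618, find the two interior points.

Golden section search on [13, 36].
Golden ratio rho = 0.618 (approx).
Interior points:
  x_1 = 13 + (1-0.618)*23 = 21.7860
  x_2 = 13 + 0.618*23 = 27.2140
Compare f(x_1) and f(x_2) to determine which subinterval to keep.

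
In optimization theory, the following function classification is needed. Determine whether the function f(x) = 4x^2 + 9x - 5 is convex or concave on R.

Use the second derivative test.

f(x) = 4x^2 + 9x - 5
f'(x) = 8x + 9
f''(x) = 8
Since f''(x) = 8 > 0 for all x, f is convex on R.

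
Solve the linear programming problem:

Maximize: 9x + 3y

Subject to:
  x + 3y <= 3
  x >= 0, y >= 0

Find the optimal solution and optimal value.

The feasible region has vertices at [(0, 0), (3, 0), (0, 1)].
Checking objective 9x + 3y at each vertex:
  (0, 0): 9*0 + 3*0 = 0
  (3, 0): 9*3 + 3*0 = 27
  (0, 1): 9*0 + 3*1 = 3
Maximum is 27 at (3, 0).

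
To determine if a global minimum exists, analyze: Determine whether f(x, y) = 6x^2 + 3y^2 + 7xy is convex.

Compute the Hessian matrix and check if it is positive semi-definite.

f(x,y) = 6x^2 + 3y^2 + 7xy
Hessian H = [[12, 7], [7, 6]]
trace(H) = 18, det(H) = 23
Eigenvalues: (18 +/- sqrt(232)) / 2 = 16.62, 1.384
Since both eigenvalues > 0, f is convex.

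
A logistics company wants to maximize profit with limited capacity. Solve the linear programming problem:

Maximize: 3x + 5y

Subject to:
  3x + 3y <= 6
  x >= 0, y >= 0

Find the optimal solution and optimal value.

The feasible region has vertices at [(0, 0), (2, 0), (0, 2)].
Checking objective 3x + 5y at each vertex:
  (0, 0): 3*0 + 5*0 = 0
  (2, 0): 3*2 + 5*0 = 6
  (0, 2): 3*0 + 5*2 = 10
Maximum is 10 at (0, 2).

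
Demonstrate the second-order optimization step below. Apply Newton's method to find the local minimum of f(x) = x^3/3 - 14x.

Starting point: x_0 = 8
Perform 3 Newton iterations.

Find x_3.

f(x) = x^3/3 - 14x
f'(x) = x^2 - 14, f''(x) = 2x
Newton update: x_{n+1} = x_n - (x_n^2 - 14)/(2*x_n)
Step 1: x_0 = 8, f'=50, f''=16, x_1 = 39/8
Step 2: x_1 = 39/8, f'=625/64, f''=39/4, x_2 = 2417/624
Step 3: x_2 = 2417/624, f'=390625/389376, f''=2417/312, x_3 = 11293153/3016416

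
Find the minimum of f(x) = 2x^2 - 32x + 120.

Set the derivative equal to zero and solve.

f(x) = 2x^2 - 32x + 120
f'(x) = 4x + (-32) = 0
x = 32/4 = 8
f(8) = -8
Since f''(x) = 4 > 0, this is a minimum.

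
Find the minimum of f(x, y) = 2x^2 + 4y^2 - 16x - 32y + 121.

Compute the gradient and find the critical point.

f(x,y) = 2x^2 + 4y^2 - 16x - 32y + 121
df/dx = 4x + (-16) = 0  =>  x = 4
df/dy = 8y + (-32) = 0  =>  y = 4
f(4, 4) = 2*(4)^2 + 4*(4)^2 + -16*(4) + -32*(4) + 121 = 25
Hessian is diagonal with entries 4, 8 > 0, so this is a minimum.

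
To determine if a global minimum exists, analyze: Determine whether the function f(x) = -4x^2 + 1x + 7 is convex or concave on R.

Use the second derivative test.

f(x) = -4x^2 + 1x + 7
f'(x) = -8x + 1
f''(x) = -8
Since f''(x) = -8 < 0 for all x, f is concave on R.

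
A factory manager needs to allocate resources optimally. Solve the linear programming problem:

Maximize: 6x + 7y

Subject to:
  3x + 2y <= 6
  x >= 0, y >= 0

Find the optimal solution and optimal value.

The feasible region has vertices at [(0, 0), (2, 0), (0, 3)].
Checking objective 6x + 7y at each vertex:
  (0, 0): 6*0 + 7*0 = 0
  (2, 0): 6*2 + 7*0 = 12
  (0, 3): 6*0 + 7*3 = 21
Maximum is 21 at (0, 3).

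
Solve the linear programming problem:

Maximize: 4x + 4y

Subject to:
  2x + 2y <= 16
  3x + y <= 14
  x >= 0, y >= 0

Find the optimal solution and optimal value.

Feasible vertices: (0, 0), (0, 8), (3, 5), (14/3, 0)
Objective 4x + 4y at each:
  (0, 0): 0
  (0, 8): 32
  (3, 5): 32
  (14/3, 0): 56/3
Maximum is 32 at (0, 8).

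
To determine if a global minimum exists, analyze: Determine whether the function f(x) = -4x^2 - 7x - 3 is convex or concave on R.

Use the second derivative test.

f(x) = -4x^2 - 7x - 3
f'(x) = -8x - 7
f''(x) = -8
Since f''(x) = -8 < 0 for all x, f is concave on R.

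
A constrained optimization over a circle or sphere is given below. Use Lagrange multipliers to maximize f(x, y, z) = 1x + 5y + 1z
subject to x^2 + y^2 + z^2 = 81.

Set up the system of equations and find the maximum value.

Lagrange conditions: 1 = 2*lambda*x, 5 = 2*lambda*y, 1 = 2*lambda*z
So x:1 = y:5 = z:1, i.e. x = 1t, y = 5t, z = 1t
Constraint: t^2*(1^2 + 5^2 + 1^2) = 81
  t^2 * 27 = 81  =>  t = sqrt(3)
Maximum = 1*1t + 5*5t + 1*1t = 27*sqrt(3) = sqrt(2187)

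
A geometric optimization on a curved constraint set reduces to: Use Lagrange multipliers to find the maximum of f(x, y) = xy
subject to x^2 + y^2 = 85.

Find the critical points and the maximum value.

Lagrange conditions: y = 2*lambda*x and x = 2*lambda*y
If x = 0 then y = 0, violating the constraint, so x, y != 0.
Dividing: y/x = x/y => x^2 = y^2 => y = x or y = -x
Constraint: 2x^2 = 85 => x^2 = 85/2 => x = +/-sqrt(85/2)
Critical points: (sqrt(85/2), sqrt(85/2)), (-sqrt(85/2), -sqrt(85/2)), (sqrt(85/2), -sqrt(85/2)), (-sqrt(85/2), sqrt(85/2))
  y = x:  xy = x^2 = 85/2  at (sqrt(85/2), sqrt(85/2)) and (-sqrt(85/2), -sqrt(85/2))
  y = -x: xy = -x^2 = -85/2 at (sqrt(85/2), -sqrt(85/2)) and (-sqrt(85/2), sqrt(85/2))
Maximum xy = 85/2 at (sqrt(85/2), sqrt(85/2)) and (-sqrt(85/2), -sqrt(85/2))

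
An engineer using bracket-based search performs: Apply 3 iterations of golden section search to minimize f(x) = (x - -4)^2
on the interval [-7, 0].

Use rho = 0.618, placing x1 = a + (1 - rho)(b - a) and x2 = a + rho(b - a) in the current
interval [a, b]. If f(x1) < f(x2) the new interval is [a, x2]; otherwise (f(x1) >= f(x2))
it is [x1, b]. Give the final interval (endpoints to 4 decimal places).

Golden section search for min of f(x) = (x - -4)^2 on [-7, 0].
Each step: x1 = a + (1 - rho)(b - a), x2 = a + rho(b - a); if f(x1) < f(x2) keep [a, x2], otherwise keep [x1, b].
Step 1: [-7.0000, 0.0000], x1=-4.3260 (f=0.1063), x2=-2.6740 (f=1.7583); f(x1) < f(x2) => keep [-7.0000, -2.6740]
Step 2: [-7.0000, -2.6740], x1=-5.3475 (f=1.8157), x2=-4.3265 (f=0.1066); f(x1) > f(x2) => keep [-5.3475, -2.6740]
Step 3: [-5.3475, -2.6740], x1=-4.3262 (f=0.1064), x2=-3.6953 (f=0.0929); f(x1) > f(x2) => keep [-4.3262, -2.6740]
Final interval: [-4.3262, -2.6740]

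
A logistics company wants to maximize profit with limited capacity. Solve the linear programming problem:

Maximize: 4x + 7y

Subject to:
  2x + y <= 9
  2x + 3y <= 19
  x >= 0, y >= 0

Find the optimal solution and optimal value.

Feasible vertices: (0, 0), (0, 19/3), (2, 5), (9/2, 0)
Objective 4x + 7y at each:
  (0, 0): 0
  (0, 19/3): 133/3
  (2, 5): 43
  (9/2, 0): 18
Maximum is 133/3 at (0, 19/3).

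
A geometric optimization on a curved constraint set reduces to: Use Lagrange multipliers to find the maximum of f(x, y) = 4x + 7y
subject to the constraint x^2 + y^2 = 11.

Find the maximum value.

Set up Lagrange conditions: grad f = lambda * grad g
  4 = 2*lambda*x
  7 = 2*lambda*y
From these: x/y = 4/7, so x = 4t, y = 7t for some t.
Substitute into constraint: (4t)^2 + (7t)^2 = 11
  t^2 * 65 = 11
  t = sqrt(11/65)
Maximum = 4*x + 7*y = (4^2 + 7^2)*t = 65 * sqrt(11/65) = sqrt(715)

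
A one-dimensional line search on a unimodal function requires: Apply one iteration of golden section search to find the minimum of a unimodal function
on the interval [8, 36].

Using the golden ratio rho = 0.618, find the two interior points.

Golden section search on [8, 36].
Golden ratio rho = 0.618 (approx).
Interior points:
  x_1 = 8 + (1-0.618)*28 = 18.6960
  x_2 = 8 + 0.618*28 = 25.3040
Compare f(x_1) and f(x_2) to determine which subinterval to keep.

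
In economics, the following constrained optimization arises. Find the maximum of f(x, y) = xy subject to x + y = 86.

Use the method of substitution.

Substitute y = 86 - x into f(x,y) = xy:
g(x) = x(86 - x) = 86x - x^2
g'(x) = 86 - 2x = 0  =>  x = 43
y = 86 - 43 = 43
Maximum value = 43 * 43 = 1849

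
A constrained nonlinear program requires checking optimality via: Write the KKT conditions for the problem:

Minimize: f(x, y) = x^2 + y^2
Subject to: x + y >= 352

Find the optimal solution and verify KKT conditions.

KKT conditions for min x^2 + y^2 s.t. x + y >= 352:
Stationarity: 2x = mu, 2y = mu
So x = y = mu/2.
Complementary slackness: mu*(x + y - 352) = 0
Primal feasibility: x + y >= 352; dual feasibility: mu >= 0
If mu = 0 then x = y = 0, but 0 + 0 < 352 is infeasible, so the constraint is active.
Constraint active: x + y = 2*(mu/2) = 352 => mu = 352
x = y = 176, f = 61952
Verify: stationarity 2*176 = 352 = mu; primal 176 + 176 = 352 >= 352; dual mu = 352 >= 0; complementary slackness 352*(352 - 352) = 0. All KKT conditions hold.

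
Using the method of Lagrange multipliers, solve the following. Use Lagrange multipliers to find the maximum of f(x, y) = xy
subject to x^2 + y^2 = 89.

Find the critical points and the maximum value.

Lagrange conditions: y = 2*lambda*x and x = 2*lambda*y
If x = 0 then y = 0, violating the constraint, so x, y != 0.
Dividing: y/x = x/y => x^2 = y^2 => y = x or y = -x
Constraint: 2x^2 = 89 => x^2 = 89/2 => x = +/-sqrt(89/2)
Critical points: (sqrt(89/2), sqrt(89/2)), (-sqrt(89/2), -sqrt(89/2)), (sqrt(89/2), -sqrt(89/2)), (-sqrt(89/2), sqrt(89/2))
  y = x:  xy = x^2 = 89/2  at (sqrt(89/2), sqrt(89/2)) and (-sqrt(89/2), -sqrt(89/2))
  y = -x: xy = -x^2 = -89/2 at (sqrt(89/2), -sqrt(89/2)) and (-sqrt(89/2), sqrt(89/2))
Maximum xy = 89/2 at (sqrt(89/2), sqrt(89/2)) and (-sqrt(89/2), -sqrt(89/2))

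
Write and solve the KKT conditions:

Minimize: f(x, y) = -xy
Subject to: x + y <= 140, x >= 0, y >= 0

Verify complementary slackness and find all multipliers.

Problem: min -xy s.t. x + y <= 140 (multiplier lambda), x >= 0 (mu_x), y >= 0 (mu_y)
KKT stationarity: -y + lambda - mu_x = 0, -x + lambda - mu_y = 0, with lambda, mu_x, mu_y >= 0
Complementary slackness: lambda*(x + y - 140) = 0, mu_x*x = 0, mu_y*y = 0
If lambda = 0: y = -mu_x <= 0 and x = -mu_y <= 0 force x = y = 0 with f = 0; but x = y = 70 is feasible with f = -4900 < 0, so this is not the minimum. Hence lambda > 0 and x + y = 140.
Try x > 0, y > 0 (so mu_x = mu_y = 0): y = lambda, x = lambda => x = y = lambda
x + y = 140 => 2*lambda = 140 => lambda = 70
x* = y* = 70 > 0, consistent with mu_x = mu_y = 0.
(Any feasible point with x = 0 or y = 0 has f = 0 > -4900, so the minimum is not on those boundaries.)
min(-xy) = -4900 (i.e. max xy = 4900)
Multipliers: lambda = 70, mu_x = 0, mu_y = 0
Complementary slackness: lambda*(x + y - 140) = 70*(70 + 70 - 140) = 0, mu_x*x = 0*70 = 0, mu_y*y = 0*70 = 0. Satisfied.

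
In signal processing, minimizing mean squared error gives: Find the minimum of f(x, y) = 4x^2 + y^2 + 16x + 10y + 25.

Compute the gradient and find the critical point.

f(x,y) = 4x^2 + y^2 + 16x + 10y + 25
df/dx = 8x + (16) = 0  =>  x = -2
df/dy = 2y + (10) = 0  =>  y = -5
f(-2, -5) = 4*(-2)^2 + 1*(-5)^2 + 16*(-2) + 10*(-5) + 25 = -16
Hessian is diagonal with entries 8, 2 > 0, so this is a minimum.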